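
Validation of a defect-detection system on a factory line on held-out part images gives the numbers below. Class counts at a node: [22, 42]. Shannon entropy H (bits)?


Probabilities: [22/64, 42/64] ≈ [0.3438, 0.6562]
H = -((22/64)·log₂(22/64) + (42/64)·log₂(42/64))
  = 0.9284 bits

0.9284 bits


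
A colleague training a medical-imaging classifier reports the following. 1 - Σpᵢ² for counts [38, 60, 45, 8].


Probabilities: [38/151, 60/151, 45/151, 8/151] ≈ [0.2517, 0.3974, 0.298, 0.053]
Σpᵢ² = (1444 + 3600 + 2025 + 64)/151² = 7133/22801
Gini = 1 - Σpᵢ² = 1 - 7133/22801 = 0.6872

0.6872


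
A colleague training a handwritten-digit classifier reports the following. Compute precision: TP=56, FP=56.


Precision = TP/(TP+FP)
= 56/(56+56)
= 56/112 = 50.0%

50.0%


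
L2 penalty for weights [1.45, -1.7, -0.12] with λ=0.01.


‖w‖₂² = (1.45)² + (-1.7)² + (-0.12)²
     = 2.1025 + 2.89 + 0.0144
     = 5.0069
λ·‖w‖₂² = 0.01·5.0069 = 0.050069

0.050069


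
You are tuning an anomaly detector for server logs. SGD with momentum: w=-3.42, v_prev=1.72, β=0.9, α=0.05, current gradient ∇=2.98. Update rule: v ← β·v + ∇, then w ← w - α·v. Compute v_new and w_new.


v_new = 0.9·1.72 + 2.98 = 1.548 + 2.98 = 4.528
w_new = -3.42 - 0.05·4.528 = -3.42 - 0.2264 = -3.6464

v_new=4.528, w_new=-3.6464


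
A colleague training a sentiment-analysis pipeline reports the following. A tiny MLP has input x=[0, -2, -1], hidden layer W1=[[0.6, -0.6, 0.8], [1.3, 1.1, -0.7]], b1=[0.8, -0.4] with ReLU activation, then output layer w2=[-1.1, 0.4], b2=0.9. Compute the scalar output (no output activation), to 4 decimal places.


z1[0] = (0.6)·(0) + (-0.6)·(-2) + (0.8)·(-1) + 0.8 = 1.2
z1[1] = (1.3)·(0) + (1.1)·(-2) + (-0.7)·(-1) - 0.4 = -1.9
h = ReLU(z1) = [1.2, 0.0]
output = (-1.1)·(1.2) + (0.4)·(0.0) + 0.9 = -0.42

-0.42


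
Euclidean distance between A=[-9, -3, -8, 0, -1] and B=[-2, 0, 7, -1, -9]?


d = √((-9+ 2)² + (-3-0)² + (-8-7)² + (0+ 1)² + (-1+ 9)²)
  = √(49 + 9 + 225 + 1 + 64)
  = √348 = 18.6548

18.6548


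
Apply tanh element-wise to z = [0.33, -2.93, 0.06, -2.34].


tanh(0.33) = 0.3185
tanh(-2.93) = -0.9943
tanh(0.06) = 0.0599
tanh(-2.34) = -0.9816
result = [0.3185, -0.9943, 0.0599, -0.9816]

[0.3185, -0.9943, 0.0599, -0.9816]


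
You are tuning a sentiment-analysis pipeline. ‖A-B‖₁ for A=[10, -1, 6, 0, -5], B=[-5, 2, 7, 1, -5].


d = |10+ 5| + |-1-2| + |6-7| + |0-1| + |-5+ 5|
  = 15 + 3 + 1 + 1 + 0
  = 20

20


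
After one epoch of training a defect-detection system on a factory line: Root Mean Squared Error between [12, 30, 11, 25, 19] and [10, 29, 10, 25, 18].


MSE = 7/5 = 1.4
RMSE = √(7/5) = 1.1832

1.1832


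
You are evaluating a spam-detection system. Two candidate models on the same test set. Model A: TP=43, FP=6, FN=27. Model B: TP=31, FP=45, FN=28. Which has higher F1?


Model A: P=43/49=0.8776, R=43/70=0.6143, F1=2PR/(P+R)=2TP/(2TP+FP+FN)=86/119=0.7227
Model B: P=31/76=0.4079, R=31/59=0.5254, F1=2PR/(P+R)=2TP/(2TP+FP+FN)=62/135=0.4593
0.7227 > 0.4593 → Model A

Model A


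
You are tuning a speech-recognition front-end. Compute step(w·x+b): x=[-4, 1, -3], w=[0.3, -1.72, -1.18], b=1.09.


z = (-4)·(0.3) + (1)·(-1.72) + (-3)·(-1.18) + 1.09
  = 1.71
step(z) = 1 (z≥0)

1


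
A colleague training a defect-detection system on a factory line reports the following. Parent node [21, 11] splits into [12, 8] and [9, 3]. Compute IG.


Parent = [21, 11], H_parent = 0.9284
H_left = 0.971 (n=20), H_right = 0.8113 (n=12)
H_children = (20/32)·0.971 + (12/32)·0.8113 = 0.9111
IG = 0.9284 - 0.9111 = 0.0173

0.0173


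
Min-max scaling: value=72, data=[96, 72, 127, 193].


min=72, max=193
(72-72)/(193-72) = 0/121 = 0.0

0.0


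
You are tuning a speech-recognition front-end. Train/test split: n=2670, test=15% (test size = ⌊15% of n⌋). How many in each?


Test = ⌊2670·15/100⌋ = 400
Train = 2670 - 400 = 2270

Train: 2270, Test: 400


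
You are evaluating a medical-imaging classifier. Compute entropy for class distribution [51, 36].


Probabilities: [51/87, 36/87] ≈ [0.5862, 0.4138]
H = -((51/87)·log₂(51/87) + (36/87)·log₂(36/87))
  = 0.9784 bits

0.9784 bits


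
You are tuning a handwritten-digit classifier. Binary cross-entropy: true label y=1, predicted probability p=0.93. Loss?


BCE = -[y·ln(p) + (1-y)·ln(1-p)]
= -1·ln(0.93) - 0
= -ln(0.93) = 0.0726

0.0726


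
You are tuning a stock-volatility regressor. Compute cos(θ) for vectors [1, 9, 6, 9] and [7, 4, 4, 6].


A·B = 1·7 + 9·4 + 6·4 + 9·6 = 121
‖A‖ = √199 = 14.1067, ‖B‖ = √117 = 10.8167
cos = 121/(√199·√117) = 121/√23283 = 0.793

0.793


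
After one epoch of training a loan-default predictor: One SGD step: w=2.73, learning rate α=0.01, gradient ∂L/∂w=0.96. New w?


w_new = w - α·∇
= 2.73 - 0.01·0.96
= 2.73 - 0.0096
= 2.7204

2.7204


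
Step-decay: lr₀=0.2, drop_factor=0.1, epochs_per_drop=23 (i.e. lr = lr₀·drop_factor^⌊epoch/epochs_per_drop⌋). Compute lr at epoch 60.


n_drops = ⌊60/23⌋ = 2
lr = 0.2·0.1^2 = 0.2·0.01 = 0.002

0.002


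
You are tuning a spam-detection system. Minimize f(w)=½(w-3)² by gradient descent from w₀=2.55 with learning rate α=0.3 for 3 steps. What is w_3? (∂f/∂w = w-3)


step 1: grad = 2.55-3 = -0.45; w = 2.55 - 0.3·(-0.45) = 2.685
step 2: grad = 2.685-3 = -0.315; w = 2.685 - 0.3·(-0.315) = 2.7795
step 3: grad = 2.7795-3 = -0.2205; w = 2.7795 - 0.3·(-0.2205) = 2.84565

2.84565


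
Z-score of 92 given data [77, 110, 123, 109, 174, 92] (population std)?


μ = 114.1667, σ = 30.4818
z = (92 - 114.1667)/30.4818 = -0.7272

-0.7272


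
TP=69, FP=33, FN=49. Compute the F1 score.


Precision = 69/102 = 0.6765
Recall = 69/118 = 0.5847
F1 = 2·P·R/(P+R) = 2·TP/(2·TP+FP+FN) = 138/(138+33+49) = 138/220 = 0.6273

0.6273


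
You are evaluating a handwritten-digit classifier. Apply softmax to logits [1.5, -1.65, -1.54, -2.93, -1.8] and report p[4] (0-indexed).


Exponentials: e^1.5=4.4817, e^-1.65=0.192, e^-1.54=0.2144, e^-2.93=0.0534, e^-1.8=0.1653
Sum = 5.1068
Softmax = [0.8776, 0.0376, 0.042, 0.0105, 0.0324]
p[4] = 0.1653/5.1068 = 0.0324

0.0324


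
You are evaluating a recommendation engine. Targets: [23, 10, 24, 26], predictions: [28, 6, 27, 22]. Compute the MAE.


Absolute errors: |23-28|=5, |10-6|=4, |24-27|=3, |26-22|=4
Sum = 16
MAE = 16/4 = 4

4


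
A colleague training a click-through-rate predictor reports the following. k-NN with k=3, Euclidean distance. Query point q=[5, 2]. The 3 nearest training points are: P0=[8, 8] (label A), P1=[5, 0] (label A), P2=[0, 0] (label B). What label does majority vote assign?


d(q,P0) = 6.7082  (label A)
d(q,P1) = 2.0  (label A)
d(q,P2) = 5.3852  (label B)
Votes: A=2, B=1
Majority → A

A


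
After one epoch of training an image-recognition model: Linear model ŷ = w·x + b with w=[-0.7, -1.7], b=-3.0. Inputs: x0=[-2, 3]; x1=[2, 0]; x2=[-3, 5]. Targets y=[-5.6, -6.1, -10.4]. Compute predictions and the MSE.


ŷ0 = (-0.7)·(-2) + (-1.7)·(3) - 3.0 = -6.7
ŷ1 = (-0.7)·(2) + (-1.7)·(0) - 3.0 = -4.4
ŷ2 = (-0.7)·(-3) + (-1.7)·(5) - 3.0 = -9.4
errors² = [1.21, 2.89, 1.0]
MSE = 5.1000/3 = 1.7

1.7


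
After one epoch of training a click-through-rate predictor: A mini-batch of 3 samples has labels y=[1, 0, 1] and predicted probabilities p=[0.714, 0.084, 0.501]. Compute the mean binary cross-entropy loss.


L[0] = -ln(0.714) = 0.3369
L[1] = -ln(1-0.084) = -ln(0.916) = 0.0877
L[2] = -ln(0.501) = 0.6911
mean = (0.3369 + 0.0877 + 0.6911)/3 = 0.3719

0.3719


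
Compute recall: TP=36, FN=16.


Recall = TP/(TP+FN)
= 36/(36+16)
= 36/52 = 69.23%

69.23%


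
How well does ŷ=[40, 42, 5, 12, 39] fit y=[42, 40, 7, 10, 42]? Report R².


ȳ = 28.2
SS_res = Σ(y-ŷ)² = 25
SS_tot = Σ(y-ȳ)² = 1300.8
R² = 1 - SS_res/SS_tot = 1 - 0.0192 = 0.9808

0.9808


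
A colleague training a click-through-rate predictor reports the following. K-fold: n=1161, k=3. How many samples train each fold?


Fold size = 1161/3 = 387
Training per fold = 1161 - 387 = 774

774


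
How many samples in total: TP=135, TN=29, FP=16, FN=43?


Total = TP + TN + FP + FN
= 135 + 29 + 16 + 43
= 223
(Predicted positive: 151, predicted negative: 72)

223


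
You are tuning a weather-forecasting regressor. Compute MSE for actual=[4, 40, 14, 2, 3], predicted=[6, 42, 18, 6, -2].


Squared errors: (4-6)²=4, (40-42)²=4, (14-18)²=16, (2-6)²=16, (3+ 2)²=25
Sum = 65
MSE = 65/5 = 13

13


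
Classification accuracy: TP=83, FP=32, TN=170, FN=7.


Accuracy = (TP+TN)/(TP+TN+FP+FN)
= (83+170)/(292)
= 253/292 = 86.64%

86.64%


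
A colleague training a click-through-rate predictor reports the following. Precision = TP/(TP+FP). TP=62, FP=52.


Precision = TP/(TP+FP)
= 62/(62+52)
= 62/114 = 54.39%

54.39%


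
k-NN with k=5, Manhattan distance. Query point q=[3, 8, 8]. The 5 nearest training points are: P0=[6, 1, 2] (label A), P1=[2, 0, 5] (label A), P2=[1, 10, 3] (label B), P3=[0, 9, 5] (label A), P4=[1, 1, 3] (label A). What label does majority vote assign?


d(q,P0) = 16  (label A)
d(q,P1) = 12  (label A)
d(q,P2) = 9  (label B)
d(q,P3) = 7  (label A)
d(q,P4) = 14  (label A)
Votes: A=4, B=1
Majority → A

A


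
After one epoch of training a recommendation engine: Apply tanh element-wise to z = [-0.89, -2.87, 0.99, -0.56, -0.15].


tanh(-0.89) = -0.7114
tanh(-2.87) = -0.9936
tanh(0.99) = 0.7574
tanh(-0.56) = -0.508
tanh(-0.15) = -0.1489
result = [-0.7114, -0.9936, 0.7574, -0.508, -0.1489]

[-0.7114, -0.9936, 0.7574, -0.508, -0.1489]


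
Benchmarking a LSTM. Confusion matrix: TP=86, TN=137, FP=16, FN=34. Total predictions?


Total = TP + TN + FP + FN
= 86 + 137 + 16 + 34
= 273
(Predicted positive: 102, predicted negative: 171)

273


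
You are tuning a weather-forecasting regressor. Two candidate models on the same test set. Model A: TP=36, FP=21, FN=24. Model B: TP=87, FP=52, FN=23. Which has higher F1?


Model A: P=36/57=0.6316, R=36/60=0.6, F1=2PR/(P+R)=2TP/(2TP+FP+FN)=72/117=0.6154
Model B: P=87/139=0.6259, R=87/110=0.7909, F1=2PR/(P+R)=2TP/(2TP+FP+FN)=174/249=0.6988
0.6154 < 0.6988 → Model B

Model B


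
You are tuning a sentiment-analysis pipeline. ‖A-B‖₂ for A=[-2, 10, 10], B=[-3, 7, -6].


d = √((-2+ 3)² + (10-7)² + (10+ 6)²)
  = √(1 + 9 + 256)
  = √266 = 16.3095

16.3095


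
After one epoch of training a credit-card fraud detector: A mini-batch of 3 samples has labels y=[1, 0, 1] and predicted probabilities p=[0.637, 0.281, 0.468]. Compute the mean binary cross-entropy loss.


L[0] = -ln(0.637) = 0.451
L[1] = -ln(1-0.281) = -ln(0.719) = 0.3299
L[2] = -ln(0.468) = 0.7593
mean = (0.451 + 0.3299 + 0.7593)/3 = 0.5134

0.5134


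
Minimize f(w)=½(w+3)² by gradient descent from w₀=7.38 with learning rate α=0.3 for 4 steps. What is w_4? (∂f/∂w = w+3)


step 1: grad = 7.38+3 = 10.38; w = 7.38 - 0.3·(10.38) = 4.266
step 2: grad = 4.266+3 = 7.266; w = 4.266 - 0.3·(7.266) = 2.0862
step 3: grad = 2.0862+3 = 5.0862; w = 2.0862 - 0.3·(5.0862) = 0.56034
step 4: grad = 0.56034+3 = 3.56034; w = 0.56034 - 0.3·(3.56034) = -0.507762

-0.507762


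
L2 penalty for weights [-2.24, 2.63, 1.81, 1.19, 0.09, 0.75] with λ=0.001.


‖w‖₂² = (-2.24)² + (2.63)² + (1.81)² + (1.19)² + (0.09)² + (0.75)²
     = 5.0176 + 6.9169 + 3.2761 + 1.4161 + 0.0081 + 0.5625
     = 17.1973
λ·‖w‖₂² = 0.001·17.1973 = 0.017197

0.017197


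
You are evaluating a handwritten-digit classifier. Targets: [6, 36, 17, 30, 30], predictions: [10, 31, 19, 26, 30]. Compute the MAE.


Absolute errors: |6-10|=4, |36-31|=5, |17-19|=2, |30-26|=4, |30-30|=0
Sum = 15
MAE = 15/5 = 3

3


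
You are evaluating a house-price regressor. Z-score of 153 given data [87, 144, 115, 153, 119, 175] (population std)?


μ = 132.1667, σ = 28.6264
z = (153 - 132.1667)/28.6264 = 0.7278

0.7278


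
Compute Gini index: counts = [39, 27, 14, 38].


Probabilities: [39/118, 27/118, 14/118, 38/118] ≈ [0.3305, 0.2288, 0.1186, 0.322]
Σpᵢ² = (1521 + 729 + 196 + 1444)/118² = 3890/13924
Gini = 1 - Σpᵢ² = 1 - 3890/13924 = 0.7206

0.7206


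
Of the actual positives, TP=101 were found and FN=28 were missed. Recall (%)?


Recall = TP/(TP+FN)
= 101/(101+28)
= 101/129 = 78.29%

78.29%


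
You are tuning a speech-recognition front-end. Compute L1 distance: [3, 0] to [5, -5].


d = |3-5| + |0+ 5|
  = 2 + 5
  = 7

7


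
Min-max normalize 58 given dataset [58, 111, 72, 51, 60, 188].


min=51, max=188
(58-51)/(188-51) = 7/137 = 0.0511

0.0511


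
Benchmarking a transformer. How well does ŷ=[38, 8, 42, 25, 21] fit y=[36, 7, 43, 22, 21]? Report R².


ȳ = 25.8
SS_res = Σ(y-ŷ)² = 15
SS_tot = Σ(y-ȳ)² = 790.8
R² = 1 - SS_res/SS_tot = 1 - 0.019 = 0.981

0.981


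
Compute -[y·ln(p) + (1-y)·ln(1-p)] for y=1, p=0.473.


BCE = -[y·ln(p) + (1-y)·ln(1-p)]
= -1·ln(0.473) - 0
= -ln(0.473) = 0.7487

0.7487


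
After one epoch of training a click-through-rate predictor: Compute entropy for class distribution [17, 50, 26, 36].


Probabilities: [17/129, 50/129, 26/129, 36/129] ≈ [0.1318, 0.3876, 0.2016, 0.2791]
H = -((17/129)·log₂(17/129) + (50/129)·log₂(50/129) + (26/129)·log₂(26/129) + (36/129)·log₂(36/129))
  = 1.8949 bits

1.8949 bits


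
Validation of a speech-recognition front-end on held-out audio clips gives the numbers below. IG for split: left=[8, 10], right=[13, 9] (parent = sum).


Parent = [21, 19], H_parent = 0.9982
H_left = 0.9911 (n=18), H_right = 0.976 (n=22)
H_children = (18/40)·0.9911 + (22/40)·0.976 = 0.9828
IG = 0.9982 - 0.9828 = 0.0154

0.0154


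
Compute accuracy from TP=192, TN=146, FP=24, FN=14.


Accuracy = (TP+TN)/(TP+TN+FP+FN)
= (192+146)/(376)
= 338/376 = 89.89%

89.89%


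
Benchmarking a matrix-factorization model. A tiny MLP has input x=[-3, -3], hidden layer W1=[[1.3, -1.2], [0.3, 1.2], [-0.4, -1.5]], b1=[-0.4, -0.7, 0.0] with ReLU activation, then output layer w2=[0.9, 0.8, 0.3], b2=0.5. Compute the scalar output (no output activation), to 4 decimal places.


z1[0] = (1.3)·(-3) + (-1.2)·(-3) - 0.4 = -0.7
z1[1] = (0.3)·(-3) + (1.2)·(-3) - 0.7 = -5.2
z1[2] = (-0.4)·(-3) + (-1.5)·(-3) + 0.0 = 5.7
h = ReLU(z1) = [0.0, 0.0, 5.7]
output = (0.9)·(0.0) + (0.8)·(0.0) + (0.3)·(5.7) + 0.5 = 2.21

2.21


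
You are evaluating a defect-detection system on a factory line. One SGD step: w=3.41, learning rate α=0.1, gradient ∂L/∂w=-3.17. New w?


w_new = w - α·∇
= 3.41 - 0.1·-3.17
= 3.41 + 0.317
= 3.727

3.727


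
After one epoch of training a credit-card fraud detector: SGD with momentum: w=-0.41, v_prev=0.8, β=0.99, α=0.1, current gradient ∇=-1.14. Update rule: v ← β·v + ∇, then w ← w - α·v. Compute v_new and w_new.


v_new = 0.99·0.8 - 1.14 = 0.792 - 1.14 = -0.348
w_new = -0.41 - 0.1·-0.348 = -0.41 + 0.0348 = -0.3752

v_new=-0.348, w_new=-0.3752


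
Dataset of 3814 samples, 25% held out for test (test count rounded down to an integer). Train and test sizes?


Test = ⌊3814·25/100⌋ = 953
Train = 3814 - 953 = 2861

Train: 2861, Test: 953


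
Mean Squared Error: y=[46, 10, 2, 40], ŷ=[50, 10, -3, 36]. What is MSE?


Squared errors: (46-50)²=16, (10-10)²=0, (2+ 3)²=25, (40-36)²=16
Sum = 57
MSE = 57/4 = 57/4

57/4


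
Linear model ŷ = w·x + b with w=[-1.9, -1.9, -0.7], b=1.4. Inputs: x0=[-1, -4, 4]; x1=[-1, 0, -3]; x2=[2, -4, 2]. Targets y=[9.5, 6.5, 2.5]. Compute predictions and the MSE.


ŷ0 = (-1.9)·(-1) + (-1.9)·(-4) + (-0.7)·(4) + 1.4 = 8.1
ŷ1 = (-1.9)·(-1) + (-1.9)·(0) + (-0.7)·(-3) + 1.4 = 5.4
ŷ2 = (-1.9)·(2) + (-1.9)·(-4) + (-0.7)·(2) + 1.4 = 3.8
errors² = [1.96, 1.21, 1.69]
MSE = 4.8600/3 = 1.62

1.62


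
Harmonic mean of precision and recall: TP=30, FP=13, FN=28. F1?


Precision = 30/43 = 0.6977
Recall = 30/58 = 0.5172
F1 = 2·P·R/(P+R) = 2·TP/(2·TP+FP+FN) = 60/(60+13+28) = 60/101 = 0.5941

0.5941


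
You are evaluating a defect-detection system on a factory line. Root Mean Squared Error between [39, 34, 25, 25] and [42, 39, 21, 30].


MSE = 75/4 = 18.75
RMSE = √(75/4) = 4.3301

4.3301


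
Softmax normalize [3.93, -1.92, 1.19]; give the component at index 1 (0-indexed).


Exponentials: e^3.93=50.907, e^-1.92=0.1466, e^1.19=3.2871
Sum = 54.3407
Softmax = [0.9368, 0.0027, 0.0605]
p[1] = 0.1466/54.3407 = 0.0027

0.0027


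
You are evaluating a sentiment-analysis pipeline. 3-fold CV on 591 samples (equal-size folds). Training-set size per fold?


Fold size = 591/3 = 197
Training per fold = 591 - 197 = 394

394


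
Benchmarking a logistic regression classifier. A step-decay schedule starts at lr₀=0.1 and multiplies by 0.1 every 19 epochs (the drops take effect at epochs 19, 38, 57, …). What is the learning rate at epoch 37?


n_drops = ⌊37/19⌋ = 1
lr = 0.1·0.1^1 = 0.1·0.1 = 0.01

0.01


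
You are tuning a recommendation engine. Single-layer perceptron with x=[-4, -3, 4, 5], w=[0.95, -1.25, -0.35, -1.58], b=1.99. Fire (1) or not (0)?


z = (-4)·(0.95) + (-3)·(-1.25) + (4)·(-0.35) + (5)·(-1.58) + 1.99
  = -7.36
step(z) = 0 (z<0)

0


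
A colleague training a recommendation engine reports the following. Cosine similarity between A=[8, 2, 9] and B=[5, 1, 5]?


A·B = 8·5 + 2·1 + 9·5 = 87
‖A‖ = √149 = 12.2066, ‖B‖ = √51 = 7.1414
cos = 87/(√149·√51) = 87/√7599 = 0.998

0.998


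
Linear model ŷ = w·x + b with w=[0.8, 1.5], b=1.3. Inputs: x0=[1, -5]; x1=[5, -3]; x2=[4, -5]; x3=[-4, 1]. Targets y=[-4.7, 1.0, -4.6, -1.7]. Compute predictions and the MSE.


ŷ0 = (0.8)·(1) + (1.5)·(-5) + 1.3 = -5.4
ŷ1 = (0.8)·(5) + (1.5)·(-3) + 1.3 = 0.8
ŷ2 = (0.8)·(4) + (1.5)·(-5) + 1.3 = -3.0
ŷ3 = (0.8)·(-4) + (1.5)·(1) + 1.3 = -0.4
errors² = [0.49, 0.04, 2.56, 1.69]
MSE = 4.7800/4 = 1.195

1.195


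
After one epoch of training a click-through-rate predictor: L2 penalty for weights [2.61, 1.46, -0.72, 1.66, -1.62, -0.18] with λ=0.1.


‖w‖₂² = (2.61)² + (1.46)² + (-0.72)² + (1.66)² + (-1.62)² + (-0.18)²
     = 6.8121 + 2.1316 + 0.5184 + 2.7556 + 2.6244 + 0.0324
     = 14.8745
λ·‖w‖₂² = 0.1·14.8745 = 1.48745

1.48745


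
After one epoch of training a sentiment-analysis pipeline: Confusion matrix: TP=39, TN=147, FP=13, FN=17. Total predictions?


Total = TP + TN + FP + FN
= 39 + 147 + 13 + 17
= 216
(Predicted positive: 52, predicted negative: 164)

216


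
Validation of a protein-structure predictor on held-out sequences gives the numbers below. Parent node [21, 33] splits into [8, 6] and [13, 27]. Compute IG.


Parent = [21, 33], H_parent = 0.9641
H_left = 0.9852 (n=14), H_right = 0.9097 (n=40)
H_children = (14/54)·0.9852 + (40/54)·0.9097 = 0.9293
IG = 0.9641 - 0.9293 = 0.0348

0.0348


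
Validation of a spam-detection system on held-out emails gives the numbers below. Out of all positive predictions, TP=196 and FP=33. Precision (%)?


Precision = TP/(TP+FP)
= 196/(196+33)
= 196/229 = 85.59%

85.59%


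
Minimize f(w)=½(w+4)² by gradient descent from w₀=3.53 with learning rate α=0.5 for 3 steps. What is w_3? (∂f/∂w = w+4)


step 1: grad = 3.53+4 = 7.53; w = 3.53 - 0.5·(7.53) = -0.235
step 2: grad = -0.235+4 = 3.765; w = -0.235 - 0.5·(3.765) = -2.1175
step 3: grad = -2.1175+4 = 1.8825; w = -2.1175 - 0.5·(1.8825) = -3.05875

-3.05875


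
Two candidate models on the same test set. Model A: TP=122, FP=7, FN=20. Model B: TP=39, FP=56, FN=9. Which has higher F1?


Model A: P=122/129=0.9457, R=122/142=0.8592, F1=2PR/(P+R)=2TP/(2TP+FP+FN)=244/271=0.9004
Model B: P=39/95=0.4105, R=39/48=0.8125, F1=2PR/(P+R)=2TP/(2TP+FP+FN)=78/143=0.5455
0.9004 > 0.5455 → Model A

Model A


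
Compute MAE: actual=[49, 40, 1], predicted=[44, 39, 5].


Absolute errors: |49-44|=5, |40-39|=1, |1-5|=4
Sum = 10
MAE = 10/3 = 10/3

10/3


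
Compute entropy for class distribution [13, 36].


Probabilities: [13/49, 36/49] ≈ [0.2653, 0.7347]
H = -((13/49)·log₂(13/49) + (36/49)·log₂(36/49))
  = 0.8346 bits

0.8346 bits


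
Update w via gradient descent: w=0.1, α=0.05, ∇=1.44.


w_new = w - α·∇
= 0.1 - 0.05·1.44
= 0.1 - 0.072
= 0.028

0.028


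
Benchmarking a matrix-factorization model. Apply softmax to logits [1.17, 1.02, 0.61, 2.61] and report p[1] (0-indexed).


Exponentials: e^1.17=3.222, e^1.02=2.7732, e^0.61=1.8404, e^2.61=13.5991
Sum = 21.4347
Softmax = [0.1503, 0.1294, 0.0859, 0.6344]
p[1] = 2.7732/21.4347 = 0.1294

0.1294


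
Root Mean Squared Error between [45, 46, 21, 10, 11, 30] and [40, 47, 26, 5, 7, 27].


MSE = 101/6 = 16.8333
RMSE = √(101/6) = 4.1028

4.1028


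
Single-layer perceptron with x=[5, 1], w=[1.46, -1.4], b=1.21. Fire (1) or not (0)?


z = (5)·(1.46) + (1)·(-1.4) + 1.21
  = 7.11
step(z) = 1 (z≥0)

1


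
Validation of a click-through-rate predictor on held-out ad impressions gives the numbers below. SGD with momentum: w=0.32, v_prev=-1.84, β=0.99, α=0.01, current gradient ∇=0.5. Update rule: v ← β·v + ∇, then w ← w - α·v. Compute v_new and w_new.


v_new = 0.99·-1.84 + 0.5 = -1.8216 + 0.5 = -1.3216
w_new = 0.32 - 0.01·-1.3216 = 0.32 + 0.013216 = 0.333216

v_new=-1.3216, w_new=0.333216


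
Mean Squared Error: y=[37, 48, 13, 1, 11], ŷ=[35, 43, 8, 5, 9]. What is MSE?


Squared errors: (37-35)²=4, (48-43)²=25, (13-8)²=25, (1-5)²=16, (11-9)²=4
Sum = 74
MSE = 74/5 = 74/5

74/5


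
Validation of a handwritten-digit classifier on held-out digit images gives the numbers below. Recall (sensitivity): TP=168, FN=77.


Recall = TP/(TP+FN)
= 168/(168+77)
= 168/245 = 68.57%

68.57%


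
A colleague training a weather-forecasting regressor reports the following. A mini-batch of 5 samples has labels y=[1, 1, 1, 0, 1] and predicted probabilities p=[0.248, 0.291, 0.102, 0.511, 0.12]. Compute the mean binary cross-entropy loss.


L[0] = -ln(0.248) = 1.3943
L[1] = -ln(0.291) = 1.2344
L[2] = -ln(0.102) = 2.2828
L[3] = -ln(1-0.511) = -ln(0.489) = 0.7154
L[4] = -ln(0.12) = 2.1203
mean = (1.3943 + 1.2344 + 2.2828 + 0.7154 + 2.1203)/5 = 1.5494

1.5494


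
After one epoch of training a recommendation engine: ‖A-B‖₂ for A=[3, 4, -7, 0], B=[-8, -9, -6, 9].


d = √((3+ 8)² + (4+ 9)² + (-7+ 6)² + (0-9)²)
  = √(121 + 169 + 1 + 81)
  = √372 = 19.2873

19.2873


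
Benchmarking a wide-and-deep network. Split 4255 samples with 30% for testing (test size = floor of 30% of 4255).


Test = ⌊4255·30/100⌋ = 1276
Train = 4255 - 1276 = 2979

Train: 2979, Test: 1276


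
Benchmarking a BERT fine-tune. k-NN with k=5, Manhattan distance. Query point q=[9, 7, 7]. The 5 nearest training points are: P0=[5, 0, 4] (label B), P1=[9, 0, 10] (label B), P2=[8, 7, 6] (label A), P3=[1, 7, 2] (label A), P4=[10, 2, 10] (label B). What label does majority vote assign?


d(q,P0) = 14  (label B)
d(q,P1) = 10  (label B)
d(q,P2) = 2  (label A)
d(q,P3) = 13  (label A)
d(q,P4) = 9  (label B)
Votes: A=2, B=3
Majority → B

B


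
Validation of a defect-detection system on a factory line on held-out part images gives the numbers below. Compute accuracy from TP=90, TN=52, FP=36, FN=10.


Accuracy = (TP+TN)/(TP+TN+FP+FN)
= (90+52)/(188)
= 142/188 = 75.53%

75.53%


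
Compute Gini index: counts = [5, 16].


Probabilities: [5/21, 16/21] ≈ [0.2381, 0.7619]
Σpᵢ² = (25 + 256)/21² = 281/441
Gini = 1 - Σpᵢ² = 1 - 281/441 = 0.3628

0.3628


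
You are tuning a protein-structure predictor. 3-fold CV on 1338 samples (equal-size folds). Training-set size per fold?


Fold size = 1338/3 = 446
Training per fold = 1338 - 446 = 892

892


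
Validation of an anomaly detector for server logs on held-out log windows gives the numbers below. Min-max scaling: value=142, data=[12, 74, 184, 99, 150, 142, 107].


min=12, max=184
(142-12)/(184-12) = 130/172 = 0.7558

0.7558


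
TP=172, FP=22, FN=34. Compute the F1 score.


Precision = 172/194 = 0.8866
Recall = 172/206 = 0.835
F1 = 2·P·R/(P+R) = 2·TP/(2·TP+FP+FN) = 344/(344+22+34) = 344/400 = 0.86

0.86


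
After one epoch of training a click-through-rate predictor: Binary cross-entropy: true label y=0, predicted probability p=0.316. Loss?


BCE = -[y·ln(p) + (1-y)·ln(1-p)]
= -0 - 1·ln(1-0.316)
= -ln(0.684) = 0.3798

0.3798


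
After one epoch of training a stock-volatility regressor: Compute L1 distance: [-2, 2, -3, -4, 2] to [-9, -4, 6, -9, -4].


d = |-2+ 9| + |2+ 4| + |-3-6| + |-4+ 9| + |2+ 4|
  = 7 + 6 + 9 + 5 + 6
  = 33

33


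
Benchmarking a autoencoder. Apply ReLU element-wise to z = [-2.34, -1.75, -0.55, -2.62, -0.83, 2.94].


ReLU(-2.34) = max(0, -2.34) = 0.0
ReLU(-1.75) = max(0, -1.75) = 0.0
ReLU(-0.55) = max(0, -0.55) = 0.0
ReLU(-2.62) = max(0, -2.62) = 0.0
ReLU(-0.83) = max(0, -0.83) = 0.0
ReLU(2.94) = max(0, 2.94) = 2.94
result = [0.0, 0.0, 0.0, 0.0, 0.0, 2.94]

[0.0, 0.0, 0.0, 0.0, 0.0, 2.94]


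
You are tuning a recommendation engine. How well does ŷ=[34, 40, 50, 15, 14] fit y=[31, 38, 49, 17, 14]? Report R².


ȳ = 29.8
SS_res = Σ(y-ŷ)² = 18
SS_tot = Σ(y-ȳ)² = 850.8
R² = 1 - SS_res/SS_tot = 1 - 0.0212 = 0.9788

0.9788


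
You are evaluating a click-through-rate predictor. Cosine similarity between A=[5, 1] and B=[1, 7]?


A·B = 5·1 + 1·7 = 12
‖A‖ = √26 = 5.099, ‖B‖ = √50 = 7.0711
cos = 12/(√26·√50) = 12/√1300 = 0.3328

0.3328


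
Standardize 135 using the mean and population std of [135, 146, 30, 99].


μ = 102.5, σ = 45.3238
z = (135 - 102.5)/45.3238 = 0.7171

0.7171


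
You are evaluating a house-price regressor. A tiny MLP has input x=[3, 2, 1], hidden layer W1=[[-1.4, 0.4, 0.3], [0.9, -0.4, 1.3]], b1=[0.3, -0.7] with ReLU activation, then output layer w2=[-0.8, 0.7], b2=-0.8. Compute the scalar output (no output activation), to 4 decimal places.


z1[0] = (-1.4)·(3) + (0.4)·(2) + (0.3)·(1) + 0.3 = -2.8
z1[1] = (0.9)·(3) + (-0.4)·(2) + (1.3)·(1) - 0.7 = 2.5
h = ReLU(z1) = [0.0, 2.5]
output = (-0.8)·(0.0) + (0.7)·(2.5) - 0.8 = 0.95

0.95


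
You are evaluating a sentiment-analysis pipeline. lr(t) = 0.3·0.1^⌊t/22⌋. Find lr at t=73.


n_drops = ⌊73/22⌋ = 3
lr = 0.3·0.1^3 = 0.3·0.001 = 0.0003

0.0003


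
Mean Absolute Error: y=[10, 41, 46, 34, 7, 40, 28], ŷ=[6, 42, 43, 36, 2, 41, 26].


Absolute errors: |10-6|=4, |41-42|=1, |46-43|=3, |34-36|=2, |7-2|=5, |40-41|=1, |28-26|=2
Sum = 18
MAE = 18/7 = 18/7

18/7


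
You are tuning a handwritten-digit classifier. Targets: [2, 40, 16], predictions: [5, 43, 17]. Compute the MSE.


Squared errors: (2-5)²=9, (40-43)²=9, (16-17)²=1
Sum = 19
MSE = 19/3 = 19/3

19/3


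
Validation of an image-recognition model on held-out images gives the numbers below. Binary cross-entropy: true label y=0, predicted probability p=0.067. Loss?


BCE = -[y·ln(p) + (1-y)·ln(1-p)]
= -0 - 1·ln(1-0.067)
= -ln(0.933) = 0.0694

0.0694


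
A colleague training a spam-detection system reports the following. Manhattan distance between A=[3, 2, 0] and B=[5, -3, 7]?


d = |3-5| + |2+ 3| + |0-7|
  = 2 + 5 + 7
  = 14

14


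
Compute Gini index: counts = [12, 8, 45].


Probabilities: [12/65, 8/65, 45/65] ≈ [0.1846, 0.1231, 0.6923]
Σpᵢ² = (144 + 64 + 2025)/65² = 2233/4225
Gini = 1 - Σpᵢ² = 1 - 2233/4225 = 0.4715

0.4715


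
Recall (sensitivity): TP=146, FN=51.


Recall = TP/(TP+FN)
= 146/(146+51)
= 146/197 = 74.11%

74.11%


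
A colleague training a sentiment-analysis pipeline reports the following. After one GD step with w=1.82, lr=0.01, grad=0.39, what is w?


w_new = w - α·∇
= 1.82 - 0.01·0.39
= 1.82 - 0.0039
= 1.8161

1.8161


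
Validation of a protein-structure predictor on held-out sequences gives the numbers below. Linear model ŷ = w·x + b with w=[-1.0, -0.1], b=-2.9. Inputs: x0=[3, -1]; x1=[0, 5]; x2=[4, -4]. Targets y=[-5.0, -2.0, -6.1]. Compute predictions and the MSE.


ŷ0 = (-1.0)·(3) + (-0.1)·(-1) - 2.9 = -5.8
ŷ1 = (-1.0)·(0) + (-0.1)·(5) - 2.9 = -3.4
ŷ2 = (-1.0)·(4) + (-0.1)·(-4) - 2.9 = -6.5
errors² = [0.64, 1.96, 0.16]
MSE = 2.7600/3 = 0.92

0.92


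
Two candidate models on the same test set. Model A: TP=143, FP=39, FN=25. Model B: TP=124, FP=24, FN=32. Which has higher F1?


Model A: P=143/182=0.7857, R=143/168=0.8512, F1=2PR/(P+R)=2TP/(2TP+FP+FN)=286/350=0.8171
Model B: P=124/148=0.8378, R=124/156=0.7949, F1=2PR/(P+R)=2TP/(2TP+FP+FN)=248/304=0.8158
0.8171 > 0.8158 → Model A

Model A


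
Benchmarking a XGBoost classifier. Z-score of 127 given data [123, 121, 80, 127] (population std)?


μ = 112.75, σ = 19.0312
z = (127 - 112.75)/19.0312 = 0.7488

0.7488


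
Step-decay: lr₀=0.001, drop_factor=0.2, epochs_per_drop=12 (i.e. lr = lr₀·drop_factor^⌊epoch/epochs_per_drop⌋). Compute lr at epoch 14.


n_drops = ⌊14/12⌋ = 1
lr = 0.001·0.2^1 = 0.001·0.2 = 0.0002

0.0002


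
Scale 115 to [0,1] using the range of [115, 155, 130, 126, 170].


min=115, max=170
(115-115)/(170-115) = 0/55 = 0.0

0.0


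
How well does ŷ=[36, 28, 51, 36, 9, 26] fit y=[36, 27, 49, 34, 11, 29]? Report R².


ȳ = 31
SS_res = Σ(y-ŷ)² = 22
SS_tot = Σ(y-ȳ)² = 778
R² = 1 - SS_res/SS_tot = 1 - 0.0283 = 0.9717

0.9717


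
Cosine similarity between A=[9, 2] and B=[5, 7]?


A·B = 9·5 + 2·7 = 59
‖A‖ = √85 = 9.2195, ‖B‖ = √74 = 8.6023
cos = 59/(√85·√74) = 59/√6290 = 0.7439

0.7439


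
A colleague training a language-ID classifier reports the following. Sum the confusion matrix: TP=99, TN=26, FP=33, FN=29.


Total = TP + TN + FP + FN
= 99 + 26 + 33 + 29
= 187
(Predicted positive: 132, predicted negative: 55)

187


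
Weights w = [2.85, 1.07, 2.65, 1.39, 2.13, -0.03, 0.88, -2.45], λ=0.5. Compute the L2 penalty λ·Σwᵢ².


‖w‖₂² = (2.85)² + (1.07)² + (2.65)² + (1.39)² + (2.13)² + (-0.03)² + (0.88)² + (-2.45)²
     = 8.1225 + 1.1449 + 7.0225 + 1.9321 + 4.5369 + 0.0009 + 0.7744 + 6.0025
     = 29.5367
λ·‖w‖₂² = 0.5·29.5367 = 14.76835

14.76835


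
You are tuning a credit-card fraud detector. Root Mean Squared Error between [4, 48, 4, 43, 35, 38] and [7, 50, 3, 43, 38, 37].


MSE = 24/6 = 4
RMSE = √(24/6) = 2.0

2.0


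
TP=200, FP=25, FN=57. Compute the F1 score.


Precision = 200/225 = 0.8889
Recall = 200/257 = 0.7782
F1 = 2·P·R/(P+R) = 2·TP/(2·TP+FP+FN) = 400/(400+25+57) = 400/482 = 0.8299

0.8299


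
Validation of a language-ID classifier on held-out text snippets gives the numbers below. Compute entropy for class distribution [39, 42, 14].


Probabilities: [39/95, 42/95, 14/95] ≈ [0.4105, 0.4421, 0.1474]
H = -((39/95)·log₂(39/95) + (42/95)·log₂(42/95) + (14/95)·log₂(14/95))
  = 1.455 bits

1.455 bits


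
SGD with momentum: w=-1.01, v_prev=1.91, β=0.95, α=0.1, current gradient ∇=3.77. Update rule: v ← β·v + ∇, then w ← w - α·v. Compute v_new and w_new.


v_new = 0.95·1.91 + 3.77 = 1.8145 + 3.77 = 5.5845
w_new = -1.01 - 0.1·5.5845 = -1.01 - 0.55845 = -1.56845

v_new=5.5845, w_new=-1.56845


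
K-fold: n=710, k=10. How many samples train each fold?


Fold size = 710/10 = 71
Training per fold = 710 - 71 = 639

639


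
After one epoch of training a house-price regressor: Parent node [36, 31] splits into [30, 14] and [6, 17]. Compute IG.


Parent = [36, 31], H_parent = 0.996
H_left = 0.9024 (n=44), H_right = 0.8281 (n=23)
H_children = (44/67)·0.9024 + (23/67)·0.8281 = 0.8769
IG = 0.996 - 0.8769 = 0.1191

0.1191


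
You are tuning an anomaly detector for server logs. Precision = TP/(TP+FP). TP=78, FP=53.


Precision = TP/(TP+FP)
= 78/(78+53)
= 78/131 = 59.54%

59.54%


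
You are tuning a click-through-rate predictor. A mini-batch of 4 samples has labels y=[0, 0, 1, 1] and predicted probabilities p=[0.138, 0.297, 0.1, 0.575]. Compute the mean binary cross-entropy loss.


L[0] = -ln(1-0.138) = -ln(0.862) = 0.1485
L[1] = -ln(1-0.297) = -ln(0.703) = 0.3524
L[2] = -ln(0.1) = 2.3026
L[3] = -ln(0.575) = 0.5534
mean = (0.1485 + 0.3524 + 2.3026 + 0.5534)/4 = 0.8392

0.8392


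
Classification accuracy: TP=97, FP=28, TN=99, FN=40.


Accuracy = (TP+TN)/(TP+TN+FP+FN)
= (97+99)/(264)
= 196/264 = 74.24%

74.24%


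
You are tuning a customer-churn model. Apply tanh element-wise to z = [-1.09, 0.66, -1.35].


tanh(-1.09) = -0.7969
tanh(0.66) = 0.5784
tanh(-1.35) = -0.8741
result = [-0.7969, 0.5784, -0.8741]

[-0.7969, 0.5784, -0.8741]


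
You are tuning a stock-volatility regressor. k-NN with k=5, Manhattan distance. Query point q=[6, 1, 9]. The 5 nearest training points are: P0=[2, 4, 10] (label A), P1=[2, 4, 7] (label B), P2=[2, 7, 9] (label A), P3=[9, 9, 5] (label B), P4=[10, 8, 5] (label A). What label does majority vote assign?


d(q,P0) = 8  (label A)
d(q,P1) = 9  (label B)
d(q,P2) = 10  (label A)
d(q,P3) = 15  (label B)
d(q,P4) = 15  (label A)
Votes: A=3, B=2
Majority → A

A


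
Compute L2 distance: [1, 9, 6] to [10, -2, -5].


d = √((1-10)² + (9+ 2)² + (6+ 5)²)
  = √(81 + 121 + 121)
  = √323 = 17.9722

17.9722


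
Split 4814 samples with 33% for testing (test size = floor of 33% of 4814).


Test = ⌊4814·33/100⌋ = 1588
Train = 4814 - 1588 = 3226

Train: 3226, Test: 1588


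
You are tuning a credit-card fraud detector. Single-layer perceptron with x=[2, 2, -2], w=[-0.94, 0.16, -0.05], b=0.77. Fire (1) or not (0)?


z = (2)·(-0.94) + (2)·(0.16) + (-2)·(-0.05) + 0.77
  = -0.69
step(z) = 0 (z<0)

0


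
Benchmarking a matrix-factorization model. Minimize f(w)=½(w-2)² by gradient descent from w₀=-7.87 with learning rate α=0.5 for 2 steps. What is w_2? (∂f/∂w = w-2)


step 1: grad = -7.87-2 = -9.87; w = -7.87 - 0.5·(-9.87) = -2.935
step 2: grad = -2.935-2 = -4.935; w = -2.935 - 0.5·(-4.935) = -0.4675

-0.4675


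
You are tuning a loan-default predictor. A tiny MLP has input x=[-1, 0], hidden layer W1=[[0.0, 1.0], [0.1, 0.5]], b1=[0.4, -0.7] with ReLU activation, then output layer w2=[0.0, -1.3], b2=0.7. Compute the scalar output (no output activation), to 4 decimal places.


z1[0] = (0.0)·(-1) + (1.0)·(0) + 0.4 = 0.4
z1[1] = (0.1)·(-1) + (0.5)·(0) - 0.7 = -0.8
h = ReLU(z1) = [0.4, 0.0]
output = (0.0)·(0.4) + (-1.3)·(0.0) + 0.7 = 0.7

0.7


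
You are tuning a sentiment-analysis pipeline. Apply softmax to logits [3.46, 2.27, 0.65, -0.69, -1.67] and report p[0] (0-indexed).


Exponentials: e^3.46=31.817, e^2.27=9.6794, e^0.65=1.9155, e^-0.69=0.5016, e^-1.67=0.1882
Sum = 44.1017
Softmax = [0.7214, 0.2195, 0.0434, 0.0114, 0.0043]
p[0] = 31.817/44.1017 = 0.7214

0.7214


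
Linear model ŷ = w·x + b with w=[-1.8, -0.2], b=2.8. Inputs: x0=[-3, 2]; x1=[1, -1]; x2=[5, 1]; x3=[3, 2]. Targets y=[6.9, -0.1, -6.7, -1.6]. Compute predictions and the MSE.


ŷ0 = (-1.8)·(-3) + (-0.2)·(2) + 2.8 = 7.8
ŷ1 = (-1.8)·(1) + (-0.2)·(-1) + 2.8 = 1.2
ŷ2 = (-1.8)·(5) + (-0.2)·(1) + 2.8 = -6.4
ŷ3 = (-1.8)·(3) + (-0.2)·(2) + 2.8 = -3.0
errors² = [0.81, 1.69, 0.09, 1.96]
MSE = 4.5500/4 = 1.1375

1.1375


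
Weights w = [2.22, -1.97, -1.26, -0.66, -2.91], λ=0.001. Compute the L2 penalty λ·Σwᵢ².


‖w‖₂² = (2.22)² + (-1.97)² + (-1.26)² + (-0.66)² + (-2.91)²
     = 4.9284 + 3.8809 + 1.5876 + 0.4356 + 8.4681
     = 19.3006
λ·‖w‖₂² = 0.001·19.3006 = 0.019301

0.019301


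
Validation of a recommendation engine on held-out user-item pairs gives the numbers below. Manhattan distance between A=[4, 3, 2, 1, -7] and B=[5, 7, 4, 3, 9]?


d = |4-5| + |3-7| + |2-4| + |1-3| + |-7-9|
  = 1 + 4 + 2 + 2 + 16
  = 25

25


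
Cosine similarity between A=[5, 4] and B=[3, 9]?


A·B = 5·3 + 4·9 = 51
‖A‖ = √41 = 6.4031, ‖B‖ = √90 = 9.4868
cos = 51/(√41·√90) = 51/√3690 = 0.8396

0.8396


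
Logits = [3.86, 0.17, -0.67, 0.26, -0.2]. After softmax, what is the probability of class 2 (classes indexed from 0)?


Exponentials: e^3.86=47.4654, e^0.17=1.1853, e^-0.67=0.5117, e^0.26=1.2969, e^-0.2=0.8187
Sum = 51.278
Softmax = [0.9256, 0.0231, 0.01, 0.0253, 0.016]
p[2] = 0.5117/51.278 = 0.01

0.01


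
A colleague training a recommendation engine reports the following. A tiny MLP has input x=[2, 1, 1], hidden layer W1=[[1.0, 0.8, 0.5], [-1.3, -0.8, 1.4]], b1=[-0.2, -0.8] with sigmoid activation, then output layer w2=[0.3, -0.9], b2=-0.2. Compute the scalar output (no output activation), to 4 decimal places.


z1[0] = (1.0)·(2) + (0.8)·(1) + (0.5)·(1) - 0.2 = 3.1
z1[1] = (-1.3)·(2) + (-0.8)·(1) + (1.4)·(1) - 0.8 = -2.8
h = sigmoid(z1) = [0.9569, 0.0573]
output = (0.3)·(0.9569) + (-0.9)·(0.0573) - 0.2 = 0.0355

0.0355


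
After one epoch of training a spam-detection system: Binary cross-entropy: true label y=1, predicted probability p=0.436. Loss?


BCE = -[y·ln(p) + (1-y)·ln(1-p)]
= -1·ln(0.436) - 0
= -ln(0.436) = 0.8301

0.8301


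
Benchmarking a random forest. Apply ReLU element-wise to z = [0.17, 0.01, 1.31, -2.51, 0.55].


ReLU(0.17) = max(0, 0.17) = 0.17
ReLU(0.01) = max(0, 0.01) = 0.01
ReLU(1.31) = max(0, 1.31) = 1.31
ReLU(-2.51) = max(0, -2.51) = 0.0
ReLU(0.55) = max(0, 0.55) = 0.55
result = [0.17, 0.01, 1.31, 0.0, 0.55]

[0.17, 0.01, 1.31, 0.0, 0.55]


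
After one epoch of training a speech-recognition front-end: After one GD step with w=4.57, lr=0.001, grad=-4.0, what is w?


w_new = w - α·∇
= 4.57 - 0.001·-4.0
= 4.57 + 0.004
= 4.574

4.574


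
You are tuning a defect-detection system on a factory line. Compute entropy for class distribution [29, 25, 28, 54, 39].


Probabilities: [29/175, 25/175, 28/175, 54/175, 39/175] ≈ [0.1657, 0.1429, 0.16, 0.3086, 0.2229]
H = -((29/175)·log₂(29/175) + (25/175)·log₂(25/175) + (28/175)·log₂(28/175) + (54/175)·log₂(54/175) + (39/175)·log₂(39/175))
  = 2.2599 bits

2.2599 bits


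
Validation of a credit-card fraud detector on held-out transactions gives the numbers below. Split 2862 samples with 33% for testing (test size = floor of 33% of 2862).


Test = ⌊2862·33/100⌋ = 944
Train = 2862 - 944 = 1918

Train: 1918, Test: 944


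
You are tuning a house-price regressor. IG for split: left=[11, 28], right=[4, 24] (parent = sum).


Parent = [15, 52], H_parent = 0.7672
H_left = 0.8582 (n=39), H_right = 0.5917 (n=28)
H_children = (39/67)·0.8582 + (28/67)·0.5917 = 0.7468
IG = 0.7672 - 0.7468 = 0.0204

0.0204


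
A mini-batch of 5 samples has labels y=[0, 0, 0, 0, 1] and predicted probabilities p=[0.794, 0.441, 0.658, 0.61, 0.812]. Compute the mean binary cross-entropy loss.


L[0] = -ln(1-0.794) = -ln(0.206) = 1.5799
L[1] = -ln(1-0.441) = -ln(0.559) = 0.5816
L[2] = -ln(1-0.658) = -ln(0.342) = 1.0729
L[3] = -ln(1-0.61) = -ln(0.39) = 0.9416
L[4] = -ln(0.812) = 0.2083
mean = (1.5799 + 0.5816 + 1.0729 + 0.9416 + 0.2083)/5 = 0.8769

0.8769


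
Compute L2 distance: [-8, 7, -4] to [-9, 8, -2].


d = √((-8+ 9)² + (7-8)² + (-4+ 2)²)
  = √(1 + 1 + 4)
  = √6 = 2.4495

2.4495


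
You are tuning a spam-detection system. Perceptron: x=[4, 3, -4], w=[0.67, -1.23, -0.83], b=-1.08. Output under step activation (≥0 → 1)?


z = (4)·(0.67) + (3)·(-1.23) + (-4)·(-0.83) - 1.08
  = 1.23
step(z) = 1 (z≥0)

1


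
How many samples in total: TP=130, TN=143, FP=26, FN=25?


Total = TP + TN + FP + FN
= 130 + 143 + 26 + 25
= 324
(Predicted positive: 156, predicted negative: 168)

324


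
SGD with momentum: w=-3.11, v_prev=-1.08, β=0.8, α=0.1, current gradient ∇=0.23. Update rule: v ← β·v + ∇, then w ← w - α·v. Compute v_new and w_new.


v_new = 0.8·-1.08 + 0.23 = -0.864 + 0.23 = -0.634
w_new = -3.11 - 0.1·-0.634 = -3.11 + 0.0634 = -3.0466

v_new=-0.634, w_new=-3.0466
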